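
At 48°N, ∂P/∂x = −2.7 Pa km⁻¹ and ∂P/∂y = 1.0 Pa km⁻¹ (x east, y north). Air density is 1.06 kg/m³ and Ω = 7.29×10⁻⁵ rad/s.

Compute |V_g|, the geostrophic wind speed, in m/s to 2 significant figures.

25 m/s

Coriolis parameter at 48°N:
f = 2Ω sin φ = 2 × 7.29×10⁻⁵ × sin 48° = 1.08×10⁻⁴ s⁻¹
Component geostrophic relations (x east, y north):
u_g = −(1/(fρ)) ∂P/∂y,  v_g = (1/(fρ)) ∂P/∂x
u_g = −(1.0×10⁻³)/(1.08×10⁻⁴ × 1.06) = −8.71 m/s;  v_g = (−2.7×10⁻³)/(1.08×10⁻⁴ × 1.06) = −23.5 m/s
|V_g| = √(u_g² + v_g²) = 25.1 m/s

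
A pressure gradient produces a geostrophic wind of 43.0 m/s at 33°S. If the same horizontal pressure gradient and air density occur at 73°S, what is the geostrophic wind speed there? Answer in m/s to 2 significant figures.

24 m/s

With the same pressure gradient and density, V_g ∝ 1/f ∝ 1/sin φ.
V₂ = V₁ · sin φ₁ / sin φ₂ = 43.0 × sin 33° / sin 73°
V₂ = 43.0 × 0.5446/0.9563 = 24 m/s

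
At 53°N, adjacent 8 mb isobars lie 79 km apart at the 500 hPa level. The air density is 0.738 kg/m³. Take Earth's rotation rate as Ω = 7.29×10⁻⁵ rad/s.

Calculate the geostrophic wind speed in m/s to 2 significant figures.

120 m/s

Coriolis parameter at 53°N:
f = 2Ω sin φ = 2 × 7.29×10⁻⁵ × sin 53° = 1.16×10⁻⁴ s⁻¹
Pressure gradient: |∂P/∂n| = 800 Pa / 79000 m = 1.01×10⁻² Pa/m
Geostrophic balance (pressure-gradient force = Coriolis force):
V_g = (1/(fρ)) |∂P/∂n| = 1.01×10⁻² / (1.16×10⁻⁴ × 0.738) = 118 m/s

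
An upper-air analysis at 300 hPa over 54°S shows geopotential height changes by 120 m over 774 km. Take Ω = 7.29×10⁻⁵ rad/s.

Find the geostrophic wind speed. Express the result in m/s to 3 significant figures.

12.9 m/s

Coriolis parameter at 54°S:
f = 2Ω sin φ = 2 × 7.29×10⁻⁵ × sin 54° = 1.18×10⁻⁴ s⁻¹
Height gradient: |∂Z/∂n| = 120 m / 774000 m = 1.55×10⁻⁴
On a pressure surface, geostrophic balance gives V_g = (g/f)|∂Z/∂n|:
V_g = 9.81 × 1.55×10⁻⁴ / 1.18×10⁻⁴ = 12.9 m/s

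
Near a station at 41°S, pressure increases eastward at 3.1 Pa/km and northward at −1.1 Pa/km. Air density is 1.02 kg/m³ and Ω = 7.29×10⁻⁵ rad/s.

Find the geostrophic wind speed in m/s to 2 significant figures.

Coriolis parameter at 41°S:
f = 2Ω sin φ = 2 × 7.29×10⁻⁵ × sin 41° = 9.57×10⁻⁵ s⁻¹
In the Southern Hemisphere f is negative: f = −9.57×10⁻⁵ s⁻¹.
Component geostrophic relations (x east, y north):
u_g = −(1/(fρ)) ∂P/∂y,  v_g = (1/(fρ)) ∂P/∂x
u_g = −(−1.1×10⁻³)/(−9.57×10⁻⁵ × 1.02) = −11.3 m/s;  v_g = (3.1×10⁻³)/(−9.57×10⁻⁵ × 1.02) = −31.8 m/s
|V_g| = √(u_g² + v_g²) = 33.7 m/s

34 m/s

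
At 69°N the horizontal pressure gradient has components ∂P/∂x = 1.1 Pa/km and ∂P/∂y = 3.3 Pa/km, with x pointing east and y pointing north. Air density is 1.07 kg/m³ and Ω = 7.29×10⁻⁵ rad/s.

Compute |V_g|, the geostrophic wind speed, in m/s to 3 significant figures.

Coriolis parameter at 69°N:
f = 2Ω sin φ = 2 × 7.29×10⁻⁵ × sin 69° = 1.36×10⁻⁴ s⁻¹
Component geostrophic relations (x east, y north):
u_g = −(1/(fρ)) ∂P/∂y,  v_g = (1/(fρ)) ∂P/∂x
u_g = −(3.3×10⁻³)/(1.36×10⁻⁴ × 1.07) = −22.7 m/s;  v_g = (1.1×10⁻³)/(1.36×10⁻⁴ × 1.07) = 7.55 m/s
|V_g| = √(u_g² + v_g²) = 23.9 m/s

23.9 m/s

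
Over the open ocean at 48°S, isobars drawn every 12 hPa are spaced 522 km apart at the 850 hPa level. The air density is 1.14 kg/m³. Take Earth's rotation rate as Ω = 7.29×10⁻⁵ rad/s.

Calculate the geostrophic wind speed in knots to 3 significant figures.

36.2 knots

Coriolis parameter at 48°S:
f = 2Ω sin φ = 2 × 7.29×10⁻⁵ × sin 48° = 1.08×10⁻⁴ s⁻¹
Pressure gradient: |∂P/∂n| = 1200 Pa / 522000 m = 2.30×10⁻³ Pa/m
Geostrophic balance (pressure-gradient force = Coriolis force):
V_g = (1/(fρ)) |∂P/∂n| = 2.30×10⁻³ / (1.08×10⁻⁴ × 1.14) = 18.6 m/s
Converting: 18.6 m/s × 1.944 = 36.2 knots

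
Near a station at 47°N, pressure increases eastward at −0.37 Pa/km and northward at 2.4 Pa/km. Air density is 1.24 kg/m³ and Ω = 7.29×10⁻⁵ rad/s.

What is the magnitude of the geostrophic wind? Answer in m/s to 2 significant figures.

18 m/s

Coriolis parameter at 47°N:
f = 2Ω sin φ = 2 × 7.29×10⁻⁵ × sin 47° = 1.07×10⁻⁴ s⁻¹
Component geostrophic relations (x east, y north):
u_g = −(1/(fρ)) ∂P/∂y,  v_g = (1/(fρ)) ∂P/∂x
u_g = −(2.4×10⁻³)/(1.07×10⁻⁴ × 1.24) = −18.2 m/s;  v_g = (−0.37×10⁻³)/(1.07×10⁻⁴ × 1.24) = −2.80 m/s
|V_g| = √(u_g² + v_g²) = 18.4 m/s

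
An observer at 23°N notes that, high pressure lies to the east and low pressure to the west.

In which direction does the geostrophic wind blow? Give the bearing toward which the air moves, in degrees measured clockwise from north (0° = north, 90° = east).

The pressure-gradient force points toward the west (bearing 270°).
Geostrophic balance: in the Northern Hemisphere the Coriolis force deflects motion to the right, so the geostrophic wind blows 90° to the right of the pressure-gradient force (low pressure on the left).
Rotating 270° by 90° clockwise gives 000° — the wind blows toward the north.

000°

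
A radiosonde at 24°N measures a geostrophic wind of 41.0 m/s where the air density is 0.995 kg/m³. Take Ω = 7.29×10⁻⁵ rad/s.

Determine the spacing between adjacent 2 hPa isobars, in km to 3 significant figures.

82.7 km

Coriolis parameter at 24°N:
f = 2Ω sin φ = 2 × 7.29×10⁻⁵ × sin 24° = 5.93×10⁻⁵ s⁻¹
Geostrophic balance rearranged: |∂P/∂n| = f ρ V_g
|∂P/∂n| = 5.93×10⁻⁵ × 0.995 × 41.0 = 2.42×10⁻³ Pa/m
Isobar spacing: Δn = ΔP/|∂P/∂n| = 200 Pa / 2.42×10⁻³ Pa/m = 82671 m ≈ 82.7 km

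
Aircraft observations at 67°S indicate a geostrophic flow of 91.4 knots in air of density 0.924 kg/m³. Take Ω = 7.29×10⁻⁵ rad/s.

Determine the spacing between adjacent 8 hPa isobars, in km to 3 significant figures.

Coriolis parameter at 67°S:
f = 2Ω sin φ = 2 × 7.29×10⁻⁵ × sin 67° = 1.34×10⁻⁴ s⁻¹
Wind speed in SI: 91.4 knots = 47.0 m/s
Geostrophic balance rearranged: |∂P/∂n| = f ρ V_g
|∂P/∂n| = 1.34×10⁻⁴ × 0.924 × 47.0 = 5.83×10⁻³ Pa/m
Isobar spacing: Δn = ΔP/|∂P/∂n| = 800 Pa / 5.83×10⁻³ Pa/m = 137199 m ≈ 137 km

137 km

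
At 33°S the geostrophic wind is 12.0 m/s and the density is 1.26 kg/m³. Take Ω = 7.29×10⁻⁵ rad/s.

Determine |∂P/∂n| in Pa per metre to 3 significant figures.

1.20×10⁻³ Pa/m

Coriolis parameter at 33°S:
f = 2Ω sin φ = 2 × 7.29×10⁻⁵ × sin 33° = 7.94×10⁻⁵ s⁻¹
Geostrophic balance rearranged: |∂P/∂n| = f ρ V_g
|∂P/∂n| = 7.94×10⁻⁵ × 1.26 × 12.0 = 1.20×10⁻³ Pa/m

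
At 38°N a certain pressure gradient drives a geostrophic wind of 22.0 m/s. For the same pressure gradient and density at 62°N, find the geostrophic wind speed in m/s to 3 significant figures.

With the same pressure gradient and density, V_g ∝ 1/f ∝ 1/sin φ.
V₂ = V₁ · sin φ₁ / sin φ₂ = 22.0 × sin 38° / sin 62°
V₂ = 22.0 × 0.6157/0.8829 = 15.3 m/s

15.3 m/s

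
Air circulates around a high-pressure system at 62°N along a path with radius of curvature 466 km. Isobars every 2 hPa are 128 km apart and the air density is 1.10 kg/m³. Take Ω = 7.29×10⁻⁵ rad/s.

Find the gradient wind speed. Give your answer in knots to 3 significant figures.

28.3 knots

Coriolis parameter at 62°N:
f = 2Ω sin φ = 2 × 7.29×10⁻⁵ × sin 62° = 1.29×10⁻⁴ s⁻¹
Pressure gradient: |∂P/∂n| = 200 Pa / 128000 m = 1.56×10⁻³ Pa/m
Geostrophic speed: V_g = |∂P/∂n|/(fρ) = 1.56×10⁻³/(1.29×10⁻⁴ × 1.10) = 11.0 m/s
Around a high, pressure-gradient force acts outward with centrifugal, so Coriolis balances both:
fV = (1/ρ)|∂P/∂n| + V²/R  →  V² − fR·V + fR·V_g = 0
With fR = 1.29×10⁻⁴ × 466×10³ m = 60.0 m/s:
V = [fR − √((fR)² − 4 fR V_g)]/2 = [60.0 − √(60.0² − 4×60.0×11)]/2 = 14.6 m/s
Supergeostrophic (V > V_g = 11 m/s), as expected around a high.
Converting: 14.6 m/s × 1.944 = 28.3 knots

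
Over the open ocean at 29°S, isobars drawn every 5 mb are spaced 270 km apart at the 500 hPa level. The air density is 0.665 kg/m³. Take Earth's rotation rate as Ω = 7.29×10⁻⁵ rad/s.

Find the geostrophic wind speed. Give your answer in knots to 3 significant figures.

Coriolis parameter at 29°S:
f = 2Ω sin φ = 2 × 7.29×10⁻⁵ × sin 29° = 7.07×10⁻⁵ s⁻¹
Pressure gradient: |∂P/∂n| = 500 Pa / 270000 m = 1.85×10⁻³ Pa/m
Geostrophic balance (pressure-gradient force = Coriolis force):
V_g = (1/(fρ)) |∂P/∂n| = 1.85×10⁻³ / (7.07×10⁻⁵ × 0.665) = 39.4 m/s
Converting: 39.4 m/s × 1.944 = 76.6 knots

76.6 knots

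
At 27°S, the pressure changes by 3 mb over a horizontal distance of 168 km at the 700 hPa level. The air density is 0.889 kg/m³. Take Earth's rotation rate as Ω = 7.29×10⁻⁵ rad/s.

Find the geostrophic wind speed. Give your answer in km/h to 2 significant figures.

Coriolis parameter at 27°S:
f = 2Ω sin φ = 2 × 7.29×10⁻⁵ × sin 27° = 6.62×10⁻⁵ s⁻¹
Pressure gradient: |∂P/∂n| = 300 Pa / 168000 m = 1.79×10⁻³ Pa/m
Geostrophic balance (pressure-gradient force = Coriolis force):
V_g = (1/(fρ)) |∂P/∂n| = 1.79×10⁻³ / (6.62×10⁻⁵ × 0.889) = 30.3 m/s
Converting: 30.3 m/s × 3.6 = 110 km/h

110 km/h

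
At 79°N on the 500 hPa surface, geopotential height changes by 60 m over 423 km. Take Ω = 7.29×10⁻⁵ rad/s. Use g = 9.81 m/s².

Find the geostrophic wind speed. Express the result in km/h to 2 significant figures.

Coriolis parameter at 79°N:
f = 2Ω sin φ = 2 × 7.29×10⁻⁵ × sin 79° = 1.43×10⁻⁴ s⁻¹
Height gradient: |∂Z/∂n| = 60 m / 423000 m = 1.42×10⁻⁴
On a pressure surface, geostrophic balance gives V_g = (g/f)|∂Z/∂n|:
V_g = 9.81 × 1.42×10⁻⁴ / 1.43×10⁻⁴ = 9.72 m/s
Converting: 9.72 m/s × 3.6 = 35 km/h

35 km/h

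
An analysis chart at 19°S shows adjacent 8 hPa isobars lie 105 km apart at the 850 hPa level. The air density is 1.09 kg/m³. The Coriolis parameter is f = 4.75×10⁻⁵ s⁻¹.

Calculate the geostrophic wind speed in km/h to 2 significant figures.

530 km/h

Pressure gradient: |∂P/∂n| = 800 Pa / 105000 m = 7.62×10⁻³ Pa/m
Geostrophic balance (pressure-gradient force = Coriolis force):
V_g = (1/(fρ)) |∂P/∂n| = 7.62×10⁻³ / (4.75×10⁻⁵ × 1.09) = 147 m/s
Converting: 147 m/s × 3.6 = 530 km/h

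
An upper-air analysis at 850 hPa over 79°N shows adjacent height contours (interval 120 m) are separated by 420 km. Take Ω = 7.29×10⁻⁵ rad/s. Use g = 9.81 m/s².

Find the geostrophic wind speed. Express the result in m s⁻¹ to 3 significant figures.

Coriolis parameter at 79°N:
f = 2Ω sin φ = 2 × 7.29×10⁻⁵ × sin 79° = 1.43×10⁻⁴ s⁻¹
Height gradient: |∂Z/∂n| = 120 m / 420000 m = 2.86×10⁻⁴
On a pressure surface, geostrophic balance gives V_g = (g/f)|∂Z/∂n|:
V_g = 9.81 × 2.86×10⁻⁴ / 1.43×10⁻⁴ = 19.6 m/s

19.6 m s⁻¹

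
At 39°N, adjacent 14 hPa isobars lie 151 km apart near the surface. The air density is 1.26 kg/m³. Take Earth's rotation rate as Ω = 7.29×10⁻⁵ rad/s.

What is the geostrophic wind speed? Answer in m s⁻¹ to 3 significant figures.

Coriolis parameter at 39°N:
f = 2Ω sin φ = 2 × 7.29×10⁻⁵ × sin 39° = 9.18×10⁻⁵ s⁻¹
Pressure gradient: |∂P/∂n| = 1400 Pa / 151000 m = 9.27×10⁻³ Pa/m
Geostrophic balance (pressure-gradient force = Coriolis force):
V_g = (1/(fρ)) |∂P/∂n| = 9.27×10⁻³ / (9.18×10⁻⁵ × 1.26) = 80.2 m/s

80.2 m s⁻¹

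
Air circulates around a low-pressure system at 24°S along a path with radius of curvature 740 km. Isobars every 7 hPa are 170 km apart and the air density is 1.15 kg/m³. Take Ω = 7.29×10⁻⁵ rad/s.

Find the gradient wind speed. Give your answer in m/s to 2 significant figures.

Coriolis parameter at 24°S:
f = 2Ω sin φ = 2 × 7.29×10⁻⁵ × sin 24° = 5.93×10⁻⁵ s⁻¹
Pressure gradient: |∂P/∂n| = 700 Pa / 170000 m = 4.12×10⁻³ Pa/m
Geostrophic speed: V_g = |∂P/∂n|/(fρ) = 4.12×10⁻³/(5.93×10⁻⁵ × 1.15) = 60.4 m/s
Around a low, centrifugal force acts outward with Coriolis, so pressure-gradient force balances both:
(1/ρ)|∂P/∂n| = fV + V²/R  →  V² + fR·V − fR·V_g = 0
With fR = 5.93×10⁻⁵ × 740×10³ m = 43.9 m/s:
V = [−fR + √((fR)² + 4 fR V_g)]/2 = [−43.9 + √(43.9² + 4×43.9×60.4)]/2 = 34 m/s
Subgeostrophic (V < V_g = 60.4 m/s), as expected around a low.

34 m/s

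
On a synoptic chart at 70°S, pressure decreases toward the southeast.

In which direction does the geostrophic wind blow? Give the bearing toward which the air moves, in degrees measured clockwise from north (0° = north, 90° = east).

The pressure-gradient force points toward the southeast (bearing 135°).
Geostrophic balance: in the Southern Hemisphere the Coriolis force deflects motion to the left, so the geostrophic wind blows 90° to the left of the pressure-gradient force (low pressure on the right).
Rotating 135° by 90° counterclockwise gives 045° — the wind blows toward the northeast.

045°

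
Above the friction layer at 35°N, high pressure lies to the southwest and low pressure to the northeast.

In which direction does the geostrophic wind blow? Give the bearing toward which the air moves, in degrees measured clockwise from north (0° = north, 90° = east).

135°

The pressure-gradient force points toward the northeast (bearing 045°).
Geostrophic balance: in the Northern Hemisphere the Coriolis force deflects motion to the right, so the geostrophic wind blows 90° to the right of the pressure-gradient force (low pressure on the left).
Rotating 045° by 90° clockwise gives 135° — the wind blows toward the southeast.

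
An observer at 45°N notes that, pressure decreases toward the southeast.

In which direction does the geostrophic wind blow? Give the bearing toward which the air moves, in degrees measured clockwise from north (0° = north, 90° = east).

225°

The pressure-gradient force points toward the southeast (bearing 135°).
Geostrophic balance: in the Northern Hemisphere the Coriolis force deflects motion to the right, so the geostrophic wind blows 90° to the right of the pressure-gradient force (low pressure on the left).
Rotating 135° by 90° clockwise gives 225° — the wind blows toward the southwest.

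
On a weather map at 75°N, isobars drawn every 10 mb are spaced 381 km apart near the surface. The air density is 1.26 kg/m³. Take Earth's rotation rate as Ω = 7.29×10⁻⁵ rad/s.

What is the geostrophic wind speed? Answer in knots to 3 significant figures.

Coriolis parameter at 75°N:
f = 2Ω sin φ = 2 × 7.29×10⁻⁵ × sin 75° = 1.41×10⁻⁴ s⁻¹
Pressure gradient: |∂P/∂n| = 1000 Pa / 381000 m = 2.62×10⁻³ Pa/m
Geostrophic balance (pressure-gradient force = Coriolis force):
V_g = (1/(fρ)) |∂P/∂n| = 2.62×10⁻³ / (1.41×10⁻⁴ × 1.26) = 14.8 m/s
Converting: 14.8 m/s × 1.944 = 28.8 knots

28.8 knots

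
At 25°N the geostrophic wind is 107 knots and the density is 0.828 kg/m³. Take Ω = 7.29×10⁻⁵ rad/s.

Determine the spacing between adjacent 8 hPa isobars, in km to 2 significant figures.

280 km

Coriolis parameter at 25°N:
f = 2Ω sin φ = 2 × 7.29×10⁻⁵ × sin 25° = 6.16×10⁻⁵ s⁻¹
Wind speed in SI: 107 knots = 55.0 m/s
Geostrophic balance rearranged: |∂P/∂n| = f ρ V_g
|∂P/∂n| = 6.16×10⁻⁵ × 0.828 × 55.0 = 2.81×10⁻³ Pa/m
Isobar spacing: Δn = ΔP/|∂P/∂n| = 800 Pa / 2.81×10⁻³ Pa/m = 284860 m ≈ 280 km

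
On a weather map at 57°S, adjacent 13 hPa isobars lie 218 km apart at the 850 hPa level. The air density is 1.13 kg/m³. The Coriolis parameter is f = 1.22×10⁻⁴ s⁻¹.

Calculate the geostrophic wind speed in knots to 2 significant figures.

Pressure gradient: |∂P/∂n| = 1300 Pa / 218000 m = 5.96×10⁻³ Pa/m
Geostrophic balance (pressure-gradient force = Coriolis force):
V_g = (1/(fρ)) |∂P/∂n| = 5.96×10⁻³ / (1.22×10⁻⁴ × 1.13) = 43.3 m/s
Converting: 43.3 m/s × 1.944 = 84 knots

84 knots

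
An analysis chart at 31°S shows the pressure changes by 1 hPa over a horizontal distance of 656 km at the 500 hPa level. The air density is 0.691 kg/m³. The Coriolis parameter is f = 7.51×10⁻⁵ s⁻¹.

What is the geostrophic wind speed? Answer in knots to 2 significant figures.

Pressure gradient: |∂P/∂n| = 100 Pa / 656000 m = 1.52×10⁻⁴ Pa/m
Geostrophic balance (pressure-gradient force = Coriolis force):
V_g = (1/(fρ)) |∂P/∂n| = 1.52×10⁻⁴ / (7.51×10⁻⁵ × 0.691) = 2.94 m/s
Converting: 2.94 m/s × 1.944 = 5.7 knots

5.7 knots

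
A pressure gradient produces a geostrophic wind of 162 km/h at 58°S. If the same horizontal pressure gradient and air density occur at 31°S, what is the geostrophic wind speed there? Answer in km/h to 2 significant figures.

270 km/h

With the same pressure gradient and density, V_g ∝ 1/f ∝ 1/sin φ.
V₂ = V₁ · sin φ₁ / sin φ₂ = 162 × sin 58° / sin 31°
V₂ = 162 × 0.8480/0.5150 = 270 km/h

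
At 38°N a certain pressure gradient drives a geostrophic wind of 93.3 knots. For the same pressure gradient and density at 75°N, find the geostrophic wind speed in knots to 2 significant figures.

With the same pressure gradient and density, V_g ∝ 1/f ∝ 1/sin φ.
V₂ = V₁ · sin φ₁ / sin φ₂ = 93.3 × sin 38° / sin 75°
V₂ = 93.3 × 0.6157/0.9659 = 59 knots

59 knots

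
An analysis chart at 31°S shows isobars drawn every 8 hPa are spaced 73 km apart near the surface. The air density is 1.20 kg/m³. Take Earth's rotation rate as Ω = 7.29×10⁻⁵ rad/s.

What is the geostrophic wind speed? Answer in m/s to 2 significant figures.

Coriolis parameter at 31°S:
f = 2Ω sin φ = 2 × 7.29×10⁻⁵ × sin 31° = 7.51×10⁻⁵ s⁻¹
Pressure gradient: |∂P/∂n| = 800 Pa / 73000 m = 1.10×10⁻² Pa/m
Geostrophic balance (pressure-gradient force = Coriolis force):
V_g = (1/(fρ)) |∂P/∂n| = 1.10×10⁻² / (7.51×10⁻⁵ × 1.20) = 122 m/s

120 m/s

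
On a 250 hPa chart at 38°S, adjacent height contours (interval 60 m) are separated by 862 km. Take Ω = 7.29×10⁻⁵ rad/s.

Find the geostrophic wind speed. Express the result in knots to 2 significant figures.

Coriolis parameter at 38°S:
f = 2Ω sin φ = 2 × 7.29×10⁻⁵ × sin 38° = 8.98×10⁻⁵ s⁻¹
Height gradient: |∂Z/∂n| = 60 m / 862000 m = 6.96×10⁻⁵
On a pressure surface, geostrophic balance gives V_g = (g/f)|∂Z/∂n|:
V_g = 9.81 × 6.96×10⁻⁵ / 8.98×10⁻⁵ = 7.61 m/s
Converting: 7.61 m/s × 1.944 = 15 knots

15 knots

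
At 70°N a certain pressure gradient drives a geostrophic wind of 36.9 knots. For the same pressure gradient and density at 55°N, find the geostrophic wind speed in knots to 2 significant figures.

With the same pressure gradient and density, V_g ∝ 1/f ∝ 1/sin φ.
V₂ = V₁ · sin φ₁ / sin φ₂ = 36.9 × sin 70° / sin 55°
V₂ = 36.9 × 0.9397/0.8192 = 42 knots

42 knots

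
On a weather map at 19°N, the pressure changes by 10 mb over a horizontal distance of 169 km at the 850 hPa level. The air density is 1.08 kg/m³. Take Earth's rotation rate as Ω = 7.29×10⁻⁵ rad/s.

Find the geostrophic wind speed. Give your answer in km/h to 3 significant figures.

416 km/h

Coriolis parameter at 19°N:
f = 2Ω sin φ = 2 × 7.29×10⁻⁵ × sin 19° = 4.75×10⁻⁵ s⁻¹
Pressure gradient: |∂P/∂n| = 1000 Pa / 169000 m = 5.92×10⁻³ Pa/m
Geostrophic balance (pressure-gradient force = Coriolis force):
V_g = (1/(fρ)) |∂P/∂n| = 5.92×10⁻³ / (4.75×10⁻⁵ × 1.08) = 115 m/s
Converting: 115 m/s × 3.6 = 416 km/h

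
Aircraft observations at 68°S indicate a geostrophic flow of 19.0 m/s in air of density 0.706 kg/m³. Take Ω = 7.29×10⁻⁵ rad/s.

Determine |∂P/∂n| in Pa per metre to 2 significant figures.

Coriolis parameter at 68°S:
f = 2Ω sin φ = 2 × 7.29×10⁻⁵ × sin 68° = 1.35×10⁻⁴ s⁻¹
Geostrophic balance rearranged: |∂P/∂n| = f ρ V_g
|∂P/∂n| = 1.35×10⁻⁴ × 0.706 × 19.0 = 1.81×10⁻³ Pa/m

1.8×10⁻³ Pa/m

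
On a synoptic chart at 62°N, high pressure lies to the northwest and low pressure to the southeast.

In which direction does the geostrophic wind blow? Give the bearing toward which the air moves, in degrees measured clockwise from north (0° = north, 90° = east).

The pressure-gradient force points toward the southeast (bearing 135°).
Geostrophic balance: in the Northern Hemisphere the Coriolis force deflects motion to the right, so the geostrophic wind blows 90° to the right of the pressure-gradient force (low pressure on the left).
Rotating 135° by 90° clockwise gives 225° — the wind blows toward the southwest.

225°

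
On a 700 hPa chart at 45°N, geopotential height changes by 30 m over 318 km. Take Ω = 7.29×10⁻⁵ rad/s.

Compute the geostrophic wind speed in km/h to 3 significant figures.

32.3 km/h

Coriolis parameter at 45°N:
f = 2Ω sin φ = 2 × 7.29×10⁻⁵ × sin 45° = 1.03×10⁻⁴ s⁻¹
Height gradient: |∂Z/∂n| = 30 m / 318000 m = 9.43×10⁻⁵
On a pressure surface, geostrophic balance gives V_g = (g/f)|∂Z/∂n|:
V_g = 9.81 × 9.43×10⁻⁵ / 1.03×10⁻⁴ = 8.98 m/s
Converting: 8.98 m/s × 3.6 = 32.3 km/h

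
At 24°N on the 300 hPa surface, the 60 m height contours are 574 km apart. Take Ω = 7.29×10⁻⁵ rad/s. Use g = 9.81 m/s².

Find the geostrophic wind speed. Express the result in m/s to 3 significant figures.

17.3 m/s

Coriolis parameter at 24°N:
f = 2Ω sin φ = 2 × 7.29×10⁻⁵ × sin 24° = 5.93×10⁻⁵ s⁻¹
Height gradient: |∂Z/∂n| = 60 m / 574000 m = 1.05×10⁻⁴
On a pressure surface, geostrophic balance gives V_g = (g/f)|∂Z/∂n|:
V_g = 9.81 × 1.05×10⁻⁴ / 5.93×10⁻⁵ = 17.3 m/s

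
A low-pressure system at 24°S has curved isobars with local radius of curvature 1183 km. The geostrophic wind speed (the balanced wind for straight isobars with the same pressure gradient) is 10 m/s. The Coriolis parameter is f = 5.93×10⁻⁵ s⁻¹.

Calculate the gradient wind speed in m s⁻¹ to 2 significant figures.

8.9 m s⁻¹

Around a low, centrifugal force acts outward with Coriolis, so pressure-gradient force balances both:
(1/ρ)|∂P/∂n| = fV + V²/R  →  V² + fR·V − fR·V_g = 0
With fR = 5.93×10⁻⁵ × 1183×10³ m = 70.2 m/s:
V = [−fR + √((fR)² + 4 fR V_g)]/2 = [−70.2 + √(70.2² + 4×70.2×10)]/2 = 8.88 m/s
Subgeostrophic (V < V_g = 10 m/s), as expected around a low.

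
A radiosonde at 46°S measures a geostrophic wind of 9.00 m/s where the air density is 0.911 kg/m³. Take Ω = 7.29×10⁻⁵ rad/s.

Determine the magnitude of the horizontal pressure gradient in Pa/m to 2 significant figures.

Coriolis parameter at 46°S:
f = 2Ω sin φ = 2 × 7.29×10⁻⁵ × sin 46° = 1.05×10⁻⁴ s⁻¹
Geostrophic balance rearranged: |∂P/∂n| = f ρ V_g
|∂P/∂n| = 1.05×10⁻⁴ × 0.911 × 9.00 = 8.60×10⁻⁴ Pa/m

8.6×10⁻⁴ Pa/m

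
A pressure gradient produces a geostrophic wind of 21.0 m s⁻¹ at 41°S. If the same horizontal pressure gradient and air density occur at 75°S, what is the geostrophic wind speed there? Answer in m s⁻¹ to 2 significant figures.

With the same pressure gradient and density, V_g ∝ 1/f ∝ 1/sin φ.
V₂ = V₁ · sin φ₁ / sin φ₂ = 21.0 × sin 41° / sin 75°
V₂ = 21.0 × 0.6561/0.9659 = 14 m s⁻¹

14 m s⁻¹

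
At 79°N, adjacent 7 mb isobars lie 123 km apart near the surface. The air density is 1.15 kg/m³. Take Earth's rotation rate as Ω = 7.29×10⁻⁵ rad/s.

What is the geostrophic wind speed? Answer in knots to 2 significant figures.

Coriolis parameter at 79°N:
f = 2Ω sin φ = 2 × 7.29×10⁻⁵ × sin 79° = 1.43×10⁻⁴ s⁻¹
Pressure gradient: |∂P/∂n| = 700 Pa / 123000 m = 5.69×10⁻³ Pa/m
Geostrophic balance (pressure-gradient force = Coriolis force):
V_g = (1/(fρ)) |∂P/∂n| = 5.69×10⁻³ / (1.43×10⁻⁴ × 1.15) = 34.6 m/s
Converting: 34.6 m/s × 1.944 = 67 knots

67 knots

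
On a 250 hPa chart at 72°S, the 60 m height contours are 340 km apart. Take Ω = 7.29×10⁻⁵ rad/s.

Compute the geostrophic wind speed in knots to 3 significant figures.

24.3 knots

Coriolis parameter at 72°S:
f = 2Ω sin φ = 2 × 7.29×10⁻⁵ × sin 72° = 1.39×10⁻⁴ s⁻¹
Height gradient: |∂Z/∂n| = 60 m / 340000 m = 1.76×10⁻⁴
On a pressure surface, geostrophic balance gives V_g = (g/f)|∂Z/∂n|:
V_g = 9.81 × 1.76×10⁻⁴ / 1.39×10⁻⁴ = 12.5 m/s
Converting: 12.5 m/s × 1.944 = 24.3 knots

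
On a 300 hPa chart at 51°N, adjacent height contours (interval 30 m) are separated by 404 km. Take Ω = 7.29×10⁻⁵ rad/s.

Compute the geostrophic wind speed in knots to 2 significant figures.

12 knots

Coriolis parameter at 51°N:
f = 2Ω sin φ = 2 × 7.29×10⁻⁵ × sin 51° = 1.13×10⁻⁴ s⁻¹
Height gradient: |∂Z/∂n| = 30 m / 404000 m = 7.43×10⁻⁵
On a pressure surface, geostrophic balance gives V_g = (g/f)|∂Z/∂n|:
V_g = 9.81 × 7.43×10⁻⁵ / 1.13×10⁻⁴ = 6.43 m/s
Converting: 6.43 m/s × 1.944 = 12 knots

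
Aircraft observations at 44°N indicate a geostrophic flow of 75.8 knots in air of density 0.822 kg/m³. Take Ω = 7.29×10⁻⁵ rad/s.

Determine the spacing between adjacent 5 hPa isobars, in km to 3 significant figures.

Coriolis parameter at 44°N:
f = 2Ω sin φ = 2 × 7.29×10⁻⁵ × sin 44° = 1.01×10⁻⁴ s⁻¹
Wind speed in SI: 75.8 knots = 39.0 m/s
Geostrophic balance rearranged: |∂P/∂n| = f ρ V_g
|∂P/∂n| = 1.01×10⁻⁴ × 0.822 × 39.0 = 3.25×10⁻³ Pa/m
Isobar spacing: Δn = ΔP/|∂P/∂n| = 500 Pa / 3.25×10⁻³ Pa/m = 154015 m ≈ 154 km

154 km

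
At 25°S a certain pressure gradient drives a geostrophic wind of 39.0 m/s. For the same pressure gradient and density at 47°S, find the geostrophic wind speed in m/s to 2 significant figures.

23 m/s

With the same pressure gradient and density, V_g ∝ 1/f ∝ 1/sin φ.
V₂ = V₁ · sin φ₁ / sin φ₂ = 39.0 × sin 25° / sin 47°
V₂ = 39.0 × 0.4226/0.7314 = 23 m/s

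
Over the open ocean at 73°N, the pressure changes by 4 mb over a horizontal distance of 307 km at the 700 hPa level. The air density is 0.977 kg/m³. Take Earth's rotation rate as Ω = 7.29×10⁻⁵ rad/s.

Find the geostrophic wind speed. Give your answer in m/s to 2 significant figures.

9.6 m/s

Coriolis parameter at 73°N:
f = 2Ω sin φ = 2 × 7.29×10⁻⁵ × sin 73° = 1.39×10⁻⁴ s⁻¹
Pressure gradient: |∂P/∂n| = 400 Pa / 307000 m = 1.30×10⁻³ Pa/m
Geostrophic balance (pressure-gradient force = Coriolis force):
V_g = (1/(fρ)) |∂P/∂n| = 1.30×10⁻³ / (1.39×10⁻⁴ × 0.977) = 9.56 m/s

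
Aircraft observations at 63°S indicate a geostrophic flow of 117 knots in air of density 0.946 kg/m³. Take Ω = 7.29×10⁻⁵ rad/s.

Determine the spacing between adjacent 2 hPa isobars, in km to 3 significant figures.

27.0 km

Coriolis parameter at 63°S:
f = 2Ω sin φ = 2 × 7.29×10⁻⁵ × sin 63° = 1.30×10⁻⁴ s⁻¹
Wind speed in SI: 117 knots = 60.2 m/s
Geostrophic balance rearranged: |∂P/∂n| = f ρ V_g
|∂P/∂n| = 1.30×10⁻⁴ × 0.946 × 60.2 = 7.40×10⁻³ Pa/m
Isobar spacing: Δn = ΔP/|∂P/∂n| = 200 Pa / 7.40×10⁻³ Pa/m = 27038 m ≈ 27.0 km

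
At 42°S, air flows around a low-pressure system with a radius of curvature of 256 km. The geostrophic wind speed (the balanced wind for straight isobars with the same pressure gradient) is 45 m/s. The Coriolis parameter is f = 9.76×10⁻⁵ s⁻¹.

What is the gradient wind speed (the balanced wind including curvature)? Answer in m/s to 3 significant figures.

Around a low, centrifugal force acts outward with Coriolis, so pressure-gradient force balances both:
(1/ρ)|∂P/∂n| = fV + V²/R  →  V² + fR·V − fR·V_g = 0
With fR = 9.76×10⁻⁵ × 256×10³ m = 25.0 m/s:
V = [−fR + √((fR)² + 4 fR V_g)]/2 = [−25.0 + √(25.0² + 4×25.0×45)]/2 = 23.3 m/s
Subgeostrophic (V < V_g = 45 m/s), as expected around a low.

23.3 m/s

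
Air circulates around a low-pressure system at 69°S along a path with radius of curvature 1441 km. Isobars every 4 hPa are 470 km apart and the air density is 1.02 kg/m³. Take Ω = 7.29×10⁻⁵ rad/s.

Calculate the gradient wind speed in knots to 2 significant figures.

Coriolis parameter at 69°S:
f = 2Ω sin φ = 2 × 7.29×10⁻⁵ × sin 69° = 1.36×10⁻⁴ s⁻¹
Pressure gradient: |∂P/∂n| = 400 Pa / 470000 m = 8.51×10⁻⁴ Pa/m
Geostrophic speed: V_g = |∂P/∂n|/(fρ) = 8.51×10⁻⁴/(1.36×10⁻⁴ × 1.02) = 6.13 m/s
Around a low, centrifugal force acts outward with Coriolis, so pressure-gradient force balances both:
(1/ρ)|∂P/∂n| = fV + V²/R  →  V² + fR·V − fR·V_g = 0
With fR = 1.36×10⁻⁴ × 1441×10³ m = 196 m/s:
V = [−fR + √((fR)² + 4 fR V_g)]/2 = [−196 + √(196² + 4×196×6.13)]/2 = 5.95 m/s
Subgeostrophic (V < V_g = 6.13 m/s), as expected around a low.
Converting: 5.95 m/s × 1.944 = 12 knots

12 knots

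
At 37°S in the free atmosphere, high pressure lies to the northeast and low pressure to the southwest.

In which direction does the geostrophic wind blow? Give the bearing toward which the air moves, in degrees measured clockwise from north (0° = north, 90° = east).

The pressure-gradient force points toward the southwest (bearing 225°).
Geostrophic balance: in the Southern Hemisphere the Coriolis force deflects motion to the left, so the geostrophic wind blows 90° to the left of the pressure-gradient force (low pressure on the right).
Rotating 225° by 90° counterclockwise gives 135° — the wind blows toward the southeast.

135°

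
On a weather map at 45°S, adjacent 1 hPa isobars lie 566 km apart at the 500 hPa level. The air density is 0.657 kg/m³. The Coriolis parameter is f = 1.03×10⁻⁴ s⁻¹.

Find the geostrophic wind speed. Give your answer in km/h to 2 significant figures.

Pressure gradient: |∂P/∂n| = 100 Pa / 566000 m = 1.77×10⁻⁴ Pa/m
Geostrophic balance (pressure-gradient force = Coriolis force):
V_g = (1/(fρ)) |∂P/∂n| = 1.77×10⁻⁴ / (1.03×10⁻⁴ × 0.657) = 2.61 m/s
Converting: 2.61 m/s × 3.6 = 9.4 km/h

9.4 km/h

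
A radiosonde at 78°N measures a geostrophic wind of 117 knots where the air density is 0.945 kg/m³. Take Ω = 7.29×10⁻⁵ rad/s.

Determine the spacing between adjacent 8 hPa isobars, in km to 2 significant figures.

Coriolis parameter at 78°N:
f = 2Ω sin φ = 2 × 7.29×10⁻⁵ × sin 78° = 1.43×10⁻⁴ s⁻¹
Wind speed in SI: 117 knots = 60.2 m/s
Geostrophic balance rearranged: |∂P/∂n| = f ρ V_g
|∂P/∂n| = 1.43×10⁻⁴ × 0.945 × 60.2 = 8.11×10⁻³ Pa/m
Isobar spacing: Δn = ΔP/|∂P/∂n| = 800 Pa / 8.11×10⁻³ Pa/m = 98622 m ≈ 99 km

99 km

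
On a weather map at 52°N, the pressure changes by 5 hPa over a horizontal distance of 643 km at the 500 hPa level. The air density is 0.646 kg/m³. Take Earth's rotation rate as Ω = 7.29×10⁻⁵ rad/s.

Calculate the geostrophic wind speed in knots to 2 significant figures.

20 knots

Coriolis parameter at 52°N:
f = 2Ω sin φ = 2 × 7.29×10⁻⁵ × sin 52° = 1.15×10⁻⁴ s⁻¹
Pressure gradient: |∂P/∂n| = 500 Pa / 643000 m = 7.78×10⁻⁴ Pa/m
Geostrophic balance (pressure-gradient force = Coriolis force):
V_g = (1/(fρ)) |∂P/∂n| = 7.78×10⁻⁴ / (1.15×10⁻⁴ × 0.646) = 10.5 m/s
Converting: 10.5 m/s × 1.944 = 20 knots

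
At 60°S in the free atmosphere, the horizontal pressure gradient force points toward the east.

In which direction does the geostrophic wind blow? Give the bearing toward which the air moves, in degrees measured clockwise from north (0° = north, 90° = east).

000°

The pressure-gradient force points toward the east (bearing 090°).
Geostrophic balance: in the Southern Hemisphere the Coriolis force deflects motion to the left, so the geostrophic wind blows 90° to the left of the pressure-gradient force (low pressure on the right).
Rotating 090° by 90° counterclockwise gives 000° — the wind blows toward the north.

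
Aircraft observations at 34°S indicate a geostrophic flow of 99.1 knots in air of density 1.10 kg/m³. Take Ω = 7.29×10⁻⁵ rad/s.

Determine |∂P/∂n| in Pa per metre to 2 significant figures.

Coriolis parameter at 34°S:
f = 2Ω sin φ = 2 × 7.29×10⁻⁵ × sin 34° = 8.15×10⁻⁵ s⁻¹
Wind speed in SI: 99.1 knots = 51.0 m/s
Geostrophic balance rearranged: |∂P/∂n| = f ρ V_g
|∂P/∂n| = 8.15×10⁻⁵ × 1.10 × 51.0 = 4.57×10⁻³ Pa/m

4.6×10⁻³ Pa/m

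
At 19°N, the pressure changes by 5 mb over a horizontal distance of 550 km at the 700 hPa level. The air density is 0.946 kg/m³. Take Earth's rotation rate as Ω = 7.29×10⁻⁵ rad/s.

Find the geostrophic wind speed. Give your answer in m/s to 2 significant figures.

Coriolis parameter at 19°N:
f = 2Ω sin φ = 2 × 7.29×10⁻⁵ × sin 19° = 4.75×10⁻⁵ s⁻¹
Pressure gradient: |∂P/∂n| = 500 Pa / 550000 m = 9.09×10⁻⁴ Pa/m
Geostrophic balance (pressure-gradient force = Coriolis force):
V_g = (1/(fρ)) |∂P/∂n| = 9.09×10⁻⁴ / (4.75×10⁻⁵ × 0.946) = 20.2 m/s

20 m/s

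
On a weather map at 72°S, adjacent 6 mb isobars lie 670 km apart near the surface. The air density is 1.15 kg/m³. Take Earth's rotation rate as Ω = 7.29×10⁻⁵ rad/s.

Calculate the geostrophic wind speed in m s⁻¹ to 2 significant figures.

Coriolis parameter at 72°S:
f = 2Ω sin φ = 2 × 7.29×10⁻⁵ × sin 72° = 1.39×10⁻⁴ s⁻¹
Pressure gradient: |∂P/∂n| = 600 Pa / 670000 m = 8.96×10⁻⁴ Pa/m
Geostrophic balance (pressure-gradient force = Coriolis force):
V_g = (1/(fρ)) |∂P/∂n| = 8.96×10⁻⁴ / (1.39×10⁻⁴ × 1.15) = 5.62 m/s

5.6 m s⁻¹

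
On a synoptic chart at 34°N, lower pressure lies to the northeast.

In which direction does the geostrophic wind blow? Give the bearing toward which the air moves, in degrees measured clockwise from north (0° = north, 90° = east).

135°

The pressure-gradient force points toward the northeast (bearing 045°).
Geostrophic balance: in the Northern Hemisphere the Coriolis force deflects motion to the right, so the geostrophic wind blows 90° to the right of the pressure-gradient force (low pressure on the left).
Rotating 045° by 90° clockwise gives 135° — the wind blows toward the southeast.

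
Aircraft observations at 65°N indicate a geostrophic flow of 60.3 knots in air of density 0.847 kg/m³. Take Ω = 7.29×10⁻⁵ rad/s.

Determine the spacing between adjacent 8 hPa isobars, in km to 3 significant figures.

230 km

Coriolis parameter at 65°N:
f = 2Ω sin φ = 2 × 7.29×10⁻⁵ × sin 65° = 1.32×10⁻⁴ s⁻¹
Wind speed in SI: 60.3 knots = 31.0 m/s
Geostrophic balance rearranged: |∂P/∂n| = f ρ V_g
|∂P/∂n| = 1.32×10⁻⁴ × 0.847 × 31.0 = 3.47×10⁻³ Pa/m
Isobar spacing: Δn = ΔP/|∂P/∂n| = 800 Pa / 3.47×10⁻³ Pa/m = 230419 m ≈ 230 km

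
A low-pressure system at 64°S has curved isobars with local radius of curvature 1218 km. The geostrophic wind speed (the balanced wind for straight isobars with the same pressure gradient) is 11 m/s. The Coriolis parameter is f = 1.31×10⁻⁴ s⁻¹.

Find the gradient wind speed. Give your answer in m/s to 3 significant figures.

Around a low, centrifugal force acts outward with Coriolis, so pressure-gradient force balances both:
(1/ρ)|∂P/∂n| = fV + V²/R  →  V² + fR·V − fR·V_g = 0
With fR = 1.31×10⁻⁴ × 1218×10³ m = 160 m/s:
V = [−fR + √((fR)² + 4 fR V_g)]/2 = [−160 + √(160² + 4×160×11)]/2 = 10.3 m/s
Subgeostrophic (V < V_g = 11 m/s), as expected around a low.

10.3 m/s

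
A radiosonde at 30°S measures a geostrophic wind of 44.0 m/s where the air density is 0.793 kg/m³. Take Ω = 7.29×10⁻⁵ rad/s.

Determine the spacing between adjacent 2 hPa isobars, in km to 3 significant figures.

78.6 km

Coriolis parameter at 30°S:
f = 2Ω sin φ = 2 × 7.29×10⁻⁵ × sin 30° = 7.29×10⁻⁵ s⁻¹
Geostrophic balance rearranged: |∂P/∂n| = f ρ V_g
|∂P/∂n| = 7.29×10⁻⁵ × 0.793 × 44.0 = 2.54×10⁻³ Pa/m
Isobar spacing: Δn = ΔP/|∂P/∂n| = 200 Pa / 2.54×10⁻³ Pa/m = 78628 m ≈ 78.6 km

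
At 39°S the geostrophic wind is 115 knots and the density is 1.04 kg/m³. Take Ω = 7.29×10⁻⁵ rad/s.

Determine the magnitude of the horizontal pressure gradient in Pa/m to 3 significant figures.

Coriolis parameter at 39°S:
f = 2Ω sin φ = 2 × 7.29×10⁻⁵ × sin 39° = 9.18×10⁻⁵ s⁻¹
Wind speed in SI: 115 knots = 59.2 m/s
Geostrophic balance rearranged: |∂P/∂n| = f ρ V_g
|∂P/∂n| = 9.18×10⁻⁵ × 1.04 × 59.2 = 5.65×10⁻³ Pa/m

5.65×10⁻³ Pa/m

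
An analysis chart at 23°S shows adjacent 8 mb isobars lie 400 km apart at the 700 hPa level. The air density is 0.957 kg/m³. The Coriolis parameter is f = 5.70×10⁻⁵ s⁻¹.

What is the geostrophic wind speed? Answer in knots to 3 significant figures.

Pressure gradient: |∂P/∂n| = 800 Pa / 400000 m = 2.00×10⁻³ Pa/m
Geostrophic balance (pressure-gradient force = Coriolis force):
V_g = (1/(fρ)) |∂P/∂n| = 2.00×10⁻³ / (5.70×10⁻⁵ × 0.957) = 36.7 m/s
Converting: 36.7 m/s × 1.944 = 71.3 knots

71.3 knots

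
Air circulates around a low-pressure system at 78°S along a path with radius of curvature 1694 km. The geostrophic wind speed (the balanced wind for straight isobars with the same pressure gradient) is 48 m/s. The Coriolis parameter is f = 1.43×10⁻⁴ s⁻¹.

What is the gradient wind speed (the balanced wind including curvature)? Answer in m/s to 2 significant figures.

41 m/s

Around a low, centrifugal force acts outward with Coriolis, so pressure-gradient force balances both:
(1/ρ)|∂P/∂n| = fV + V²/R  →  V² + fR·V − fR·V_g = 0
With fR = 1.43×10⁻⁴ × 1694×10³ m = 242 m/s:
V = [−fR + √((fR)² + 4 fR V_g)]/2 = [−242 + √(242² + 4×242×48)]/2 = 41 m/s
Subgeostrophic (V < V_g = 48 m/s), as expected around a low.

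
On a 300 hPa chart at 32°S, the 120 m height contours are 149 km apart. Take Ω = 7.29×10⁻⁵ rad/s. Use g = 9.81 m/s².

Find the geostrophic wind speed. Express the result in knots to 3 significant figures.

Coriolis parameter at 32°S:
f = 2Ω sin φ = 2 × 7.29×10⁻⁵ × sin 32° = 7.73×10⁻⁵ s⁻¹
Height gradient: |∂Z/∂n| = 120 m / 149000 m = 8.05×10⁻⁴
On a pressure surface, geostrophic balance gives V_g = (g/f)|∂Z/∂n|:
V_g = 9.81 × 8.05×10⁻⁴ / 7.73×10⁻⁵ = 102 m/s
Converting: 102 m/s × 1.944 = 199 knots

199 knots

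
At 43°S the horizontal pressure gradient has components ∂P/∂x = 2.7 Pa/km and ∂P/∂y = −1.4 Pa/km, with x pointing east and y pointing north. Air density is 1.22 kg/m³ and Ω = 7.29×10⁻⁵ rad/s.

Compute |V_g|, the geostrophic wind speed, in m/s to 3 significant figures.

25.1 m/s

Coriolis parameter at 43°S:
f = 2Ω sin φ = 2 × 7.29×10⁻⁵ × sin 43° = 9.94×10⁻⁵ s⁻¹
In the Southern Hemisphere f is negative: f = −9.94×10⁻⁵ s⁻¹.
Component geostrophic relations (x east, y north):
u_g = −(1/(fρ)) ∂P/∂y,  v_g = (1/(fρ)) ∂P/∂x
u_g = −(−1.4×10⁻³)/(−9.94×10⁻⁵ × 1.22) = −11.5 m/s;  v_g = (2.7×10⁻³)/(−9.94×10⁻⁵ × 1.22) = −22.3 m/s
|V_g| = √(u_g² + v_g²) = 25.1 m/s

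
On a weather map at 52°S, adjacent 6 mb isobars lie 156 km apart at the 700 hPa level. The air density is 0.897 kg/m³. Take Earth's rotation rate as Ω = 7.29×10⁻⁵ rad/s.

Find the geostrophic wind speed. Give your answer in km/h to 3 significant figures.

Coriolis parameter at 52°S:
f = 2Ω sin φ = 2 × 7.29×10⁻⁵ × sin 52° = 1.15×10⁻⁴ s⁻¹
Pressure gradient: |∂P/∂n| = 600 Pa / 156000 m = 3.85×10⁻³ Pa/m
Geostrophic balance (pressure-gradient force = Coriolis force):
V_g = (1/(fρ)) |∂P/∂n| = 3.85×10⁻³ / (1.15×10⁻⁴ × 0.897) = 37.3 m/s
Converting: 37.3 m/s × 3.6 = 134 km/h

134 km/h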